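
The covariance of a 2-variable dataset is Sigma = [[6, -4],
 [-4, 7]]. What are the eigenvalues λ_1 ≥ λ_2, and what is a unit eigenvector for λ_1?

Step 1 — characteristic polynomial of 2×2 Sigma:
  det(Sigma - λI) = λ² - trace · λ + det = 0.
  trace = 6 + 7 = 13, det = 6·7 - (-4)² = 26.
Step 2 — discriminant:
  Δ = trace² - 4·det = 169 - 104 = 65.
Step 3 — eigenvalues:
  λ = (trace ± √Δ)/2 = (13 ± 8.0623)/2,
  λ_1 = 10.5311,  λ_2 = 2.4689.

Step 4 — unit eigenvector for λ_1: solve (Sigma - λ_1 I)v = 0. First row:
  (6 - 10.5311)·v_x + (-4)·v_y = 0, i.e. (-4.5311)·v_x + (-4)·v_y = 0,
  so v ∝ (b, λ_1 - a) = (-4, 4.5311); multiply by -1 so the first entry is positive: u = (4, -4.5311).
  ||u|| = √((4)² + (-4.5311)²) = √(36.5311) ≈ 6.0441,
  v_1 = u/||u|| ≈ (0.6618, -0.7497) (||v_1|| = 1).

λ_1 = 10.5311,  λ_2 = 2.4689;  v_1 ≈ (0.6618, -0.7497)


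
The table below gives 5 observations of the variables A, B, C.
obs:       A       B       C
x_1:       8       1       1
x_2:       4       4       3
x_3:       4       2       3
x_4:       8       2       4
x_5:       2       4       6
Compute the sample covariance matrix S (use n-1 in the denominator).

Step 1 — column means:
  mean(A) = (8 + 4 + 4 + 8 + 2) / 5 = 26/5 = 5.2
  mean(B) = (1 + 4 + 2 + 2 + 4) / 5 = 13/5 = 2.6
  mean(C) = (1 + 3 + 3 + 4 + 6) / 5 = 17/5 = 3.4

Step 2 — sample covariance S[i,j] = (1/(n-1)) · Σ_k (x_{k,i} - mean_i) · (x_{k,j} - mean_j), with n-1 = 4.
  S[A,A] = ((2.8)·(2.8) + (-1.2)·(-1.2) + (-1.2)·(-1.2) + (2.8)·(2.8) + (-3.2)·(-3.2)) / 4 = 28.8/4 = 7.2
  S[A,B] = ((2.8)·(-1.6) + (-1.2)·(1.4) + (-1.2)·(-0.6) + (2.8)·(-0.6) + (-3.2)·(1.4)) / 4 = -11.6/4 = -2.9
  S[A,C] = ((2.8)·(-2.4) + (-1.2)·(-0.4) + (-1.2)·(-0.4) + (2.8)·(0.6) + (-3.2)·(2.6)) / 4 = -12.4/4 = -3.1
  S[B,B] = ((-1.6)·(-1.6) + (1.4)·(1.4) + (-0.6)·(-0.6) + (-0.6)·(-0.6) + (1.4)·(1.4)) / 4 = 7.2/4 = 1.8
  S[B,C] = ((-1.6)·(-2.4) + (1.4)·(-0.4) + (-0.6)·(-0.4) + (-0.6)·(0.6) + (1.4)·(2.6)) / 4 = 6.8/4 = 1.7
  S[C,C] = ((-2.4)·(-2.4) + (-0.4)·(-0.4) + (-0.4)·(-0.4) + (0.6)·(0.6) + (2.6)·(2.6)) / 4 = 13.2/4 = 3.3

S is symmetric (S[j,i] = S[i,j]). Assembling:

S = [[7.2, -2.9, -3.1],
 [-2.9, 1.8, 1.7],
 [-3.1, 1.7, 3.3]]


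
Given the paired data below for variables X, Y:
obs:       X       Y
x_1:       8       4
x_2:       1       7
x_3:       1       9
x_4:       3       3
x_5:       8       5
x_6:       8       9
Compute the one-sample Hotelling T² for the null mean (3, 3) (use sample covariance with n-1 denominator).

Step 1 — sample mean vector:
  mean(X) = (8 + 1 + 1 + 3 + 8 + 8) / 6 = 29/6 = 4.8333
  mean(Y) = (4 + 7 + 9 + 3 + 5 + 9) / 6 = 37/6 = 6.1667
  x̄ = (4.8333, 6.1667),  deviation x̄ - mu_0 = (4.8333, 6.1667) - (3, 3) = (1.8333, 3.1667).

Step 2 — sample covariance matrix, S[i,j] = (1/(n-1)) · Σ_k (x_{k,i} - mean_i) · (x_{k,j} - mean_j), divisor n-1 = 5:
  S[X,X] = ((3.1667)·(3.1667) + (-3.8333)·(-3.8333) + (-3.8333)·(-3.8333) + (-1.8333)·(-1.8333) + (3.1667)·(3.1667) + (3.1667)·(3.1667)) / 5 = 62.8333/5 = 12.5667
  S[X,Y] = ((3.1667)·(-2.1667) + (-3.8333)·(0.8333) + (-3.8333)·(2.8333) + (-1.8333)·(-3.1667) + (3.1667)·(-1.1667) + (3.1667)·(2.8333)) / 5 = -9.8333/5 = -1.9667
  S[Y,Y] = ((-2.1667)·(-2.1667) + (0.8333)·(0.8333) + (2.8333)·(2.8333) + (-3.1667)·(-3.1667) + (-1.1667)·(-1.1667) + (2.8333)·(2.8333)) / 5 = 32.8333/5 = 6.5667
  S = [[12.5667, -1.9667],
 [-1.9667, 6.5667]].

Step 3 — invert S. det(S) = 12.5667·6.5667 - (-1.9667)² = 78.6533.
  S^{-1} = (1/det) · [[d, -b], [-b, a]] = [[0.0835, 0.025],
 [0.025, 0.1598]].

Step 4 — quadratic form (x̄ - mu_0)^T · S^{-1} · (x̄ - mu_0):
  S^{-1} · (x̄ - mu_0) = (0.2322, 0.5518),
  (x̄ - mu_0)^T · [...] = (1.8333)·(0.2322) + (3.1667)·(0.5518) = 2.1731.

Step 5 — scale by n: T² = 6 · 2.1731 = 13.0387.

T² ≈ 13.0387


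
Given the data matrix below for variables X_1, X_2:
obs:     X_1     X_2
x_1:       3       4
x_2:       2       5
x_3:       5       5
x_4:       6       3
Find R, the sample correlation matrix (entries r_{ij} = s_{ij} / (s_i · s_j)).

Step 1 — column means:
  mean(X_1) = (3 + 2 + 5 + 6) / 4 = 16/4 = 4
  mean(X_2) = (4 + 5 + 5 + 3) / 4 = 17/4 = 4.25

Step 2 — sample variances and covariances s[i,j] = (1/(n-1)) · Σ_k (x_{k,i} - mean_i) · (x_{k,j} - mean_j), with n-1 = 3:
  s[X_1,X_1] = ((-1)·(-1) + (-2)·(-2) + (1)·(1) + (2)·(2)) / 3 = 10/3 = 3.3333
  s[X_1,X_2] = ((-1)·(-0.25) + (-2)·(0.75) + (1)·(0.75) + (2)·(-1.25)) / 3 = -3/3 = -1
  s[X_2,X_2] = ((-0.25)·(-0.25) + (0.75)·(0.75) + (0.75)·(0.75) + (-1.25)·(-1.25)) / 3 = 2.75/3 = 0.9167
  Sample standard deviations s_i = √(s[i,i]):
  s(X_1) = √(3.3333) = 1.8257
  s(X_2) = √(0.9167) = 0.9574

Step 3 — r_{ij} = s_{ij} / (s_i · s_j):
  r[X_1,X_1] = 1 (diagonal).
  r[X_1,X_2] = -1 / (1.8257 · 0.9574) = -1 / 1.748 = -0.5721
  r[X_2,X_2] = 1 (diagonal).

R is symmetric with unit diagonal. Assembling:

R = [[1, -0.5721],
 [-0.5721, 1]]


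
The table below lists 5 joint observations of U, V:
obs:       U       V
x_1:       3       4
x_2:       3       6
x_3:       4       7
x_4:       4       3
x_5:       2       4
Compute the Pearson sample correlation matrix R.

Step 1 — column means:
  mean(U) = (3 + 3 + 4 + 4 + 2) / 5 = 16/5 = 3.2
  mean(V) = (4 + 6 + 7 + 3 + 4) / 5 = 24/5 = 4.8

Step 2 — sample variances and covariances s[i,j] = (1/(n-1)) · Σ_k (x_{k,i} - mean_i) · (x_{k,j} - mean_j), with n-1 = 4:
  s[U,U] = ((-0.2)·(-0.2) + (-0.2)·(-0.2) + (0.8)·(0.8) + (0.8)·(0.8) + (-1.2)·(-1.2)) / 4 = 2.8/4 = 0.7
  s[U,V] = ((-0.2)·(-0.8) + (-0.2)·(1.2) + (0.8)·(2.2) + (0.8)·(-1.8) + (-1.2)·(-0.8)) / 4 = 1.2/4 = 0.3
  s[V,V] = ((-0.8)·(-0.8) + (1.2)·(1.2) + (2.2)·(2.2) + (-1.8)·(-1.8) + (-0.8)·(-0.8)) / 4 = 10.8/4 = 2.7
  Sample standard deviations s_i = √(s[i,i]):
  s(U) = √(0.7) = 0.8367
  s(V) = √(2.7) = 1.6432

Step 3 — r_{ij} = s_{ij} / (s_i · s_j):
  r[U,U] = 1 (diagonal).
  r[U,V] = 0.3 / (0.8367 · 1.6432) = 0.3 / 1.3748 = 0.2182
  r[V,V] = 1 (diagonal).

R is symmetric with unit diagonal. Assembling:

R = [[1, 0.2182],
 [0.2182, 1]]


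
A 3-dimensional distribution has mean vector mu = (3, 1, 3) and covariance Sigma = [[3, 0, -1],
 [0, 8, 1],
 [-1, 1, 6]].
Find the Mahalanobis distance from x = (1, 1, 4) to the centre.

Step 1 — centre the observation: (x - mu) = (-2, 0, 1).

Step 2 — invert Sigma (cofactor / det for 3×3, or solve directly):
  Sigma^{-1} = [[0.3534, -0.0075, 0.0602],
 [-0.0075, 0.1278, -0.0226],
 [0.0602, -0.0226, 0.1805]].

Step 3 — form the quadratic (x - mu)^T · Sigma^{-1} · (x - mu):
  Sigma^{-1} · (x - mu) = (-0.6466, -0.0075, 0.0602).
  (x - mu)^T · [Sigma^{-1} · (x - mu)] = (-2)·(-0.6466) + (0)·(-0.0075) + (1)·(0.0602) = 1.3534.

Step 4 — take square root: d = √(1.3534) ≈ 1.1634.

d(x, mu) = √(1.3534) ≈ 1.1634


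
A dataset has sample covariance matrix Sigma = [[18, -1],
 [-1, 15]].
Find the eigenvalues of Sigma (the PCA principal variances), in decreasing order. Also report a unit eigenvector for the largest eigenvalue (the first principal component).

Step 1 — characteristic polynomial of 2×2 Sigma:
  det(Sigma - λI) = λ² - trace · λ + det = 0.
  trace = 18 + 15 = 33, det = 18·15 - (-1)² = 269.
Step 2 — discriminant:
  Δ = trace² - 4·det = 1089 - 1076 = 13.
Step 3 — eigenvalues:
  λ = (trace ± √Δ)/2 = (33 ± 3.6056)/2,
  λ_1 = 18.3028,  λ_2 = 14.6972.

Step 4 — unit eigenvector for λ_1: solve (Sigma - λ_1 I)v = 0. First row:
  (18 - 18.3028)·v_x + (-1)·v_y = 0, i.e. (-0.3028)·v_x + (-1)·v_y = 0,
  so v ∝ (b, λ_1 - a) = (-1, 0.3028); multiply by -1 so the first entry is positive: u = (1, -0.3028).
  ||u|| = √((1)² + (-0.3028)²) = √(1.0917) ≈ 1.0448,
  v_1 = u/||u|| ≈ (0.9571, -0.2898) (||v_1|| = 1).

λ_1 = 18.3028,  λ_2 = 14.6972;  v_1 ≈ (0.9571, -0.2898)


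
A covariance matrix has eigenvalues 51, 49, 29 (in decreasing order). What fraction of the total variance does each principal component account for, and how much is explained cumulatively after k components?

Step 1 — total variance = trace(Sigma) = Σ λ_i = 51 + 49 + 29 = 129.

Step 2 — fraction explained by component i = λ_i / Σ λ:
  PC1: 51/129 = 0.3953
  PC2: 49/129 = 0.3798
  PC3: 29/129 = 0.2248

Step 3 — cumulative fraction after k components = (λ_1 + ... + λ_k) / Σ λ:
  k = 1: 51/129 = 0.3953
  k = 2: (51 + 49)/129 = 100/129 = 0.7752
  k = 3: (51 + 49 + 29)/129 = 129/129 = 1

Summary (fraction, with percent):

explained: PC1 0.3953 (39.53%), PC2 0.3798 (37.98%), PC3 0.2248 (22.48%);  cumulative: 0.3953, 0.7752, 1


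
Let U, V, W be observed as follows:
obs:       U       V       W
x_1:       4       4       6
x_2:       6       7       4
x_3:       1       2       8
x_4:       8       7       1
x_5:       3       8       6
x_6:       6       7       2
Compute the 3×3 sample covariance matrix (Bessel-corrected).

Step 1 — column means:
  mean(U) = (4 + 6 + 1 + 8 + 3 + 6) / 6 = 28/6 = 4.6667
  mean(V) = (4 + 7 + 2 + 7 + 8 + 7) / 6 = 35/6 = 5.8333
  mean(W) = (6 + 4 + 8 + 1 + 6 + 2) / 6 = 27/6 = 4.5

Step 2 — sample covariance S[i,j] = (1/(n-1)) · Σ_k (x_{k,i} - mean_i) · (x_{k,j} - mean_j), with n-1 = 5.
  S[U,U] = ((-0.6667)·(-0.6667) + (1.3333)·(1.3333) + (-3.6667)·(-3.6667) + (3.3333)·(3.3333) + (-1.6667)·(-1.6667) + (1.3333)·(1.3333)) / 5 = 31.3333/5 = 6.2667
  S[U,V] = ((-0.6667)·(-1.8333) + (1.3333)·(1.1667) + (-3.6667)·(-3.8333) + (3.3333)·(1.1667) + (-1.6667)·(2.1667) + (1.3333)·(1.1667)) / 5 = 18.6667/5 = 3.7333
  S[U,W] = ((-0.6667)·(1.5) + (1.3333)·(-0.5) + (-3.6667)·(3.5) + (3.3333)·(-3.5) + (-1.6667)·(1.5) + (1.3333)·(-2.5)) / 5 = -32/5 = -6.4
  S[V,V] = ((-1.8333)·(-1.8333) + (1.1667)·(1.1667) + (-3.8333)·(-3.8333) + (1.1667)·(1.1667) + (2.1667)·(2.1667) + (1.1667)·(1.1667)) / 5 = 26.8333/5 = 5.3667
  S[V,W] = ((-1.8333)·(1.5) + (1.1667)·(-0.5) + (-3.8333)·(3.5) + (1.1667)·(-3.5) + (2.1667)·(1.5) + (1.1667)·(-2.5)) / 5 = -20.5/5 = -4.1
  S[W,W] = ((1.5)·(1.5) + (-0.5)·(-0.5) + (3.5)·(3.5) + (-3.5)·(-3.5) + (1.5)·(1.5) + (-2.5)·(-2.5)) / 5 = 35.5/5 = 7.1

S is symmetric (S[j,i] = S[i,j]). Assembling:

S = [[6.2667, 3.7333, -6.4],
 [3.7333, 5.3667, -4.1],
 [-6.4, -4.1, 7.1]]


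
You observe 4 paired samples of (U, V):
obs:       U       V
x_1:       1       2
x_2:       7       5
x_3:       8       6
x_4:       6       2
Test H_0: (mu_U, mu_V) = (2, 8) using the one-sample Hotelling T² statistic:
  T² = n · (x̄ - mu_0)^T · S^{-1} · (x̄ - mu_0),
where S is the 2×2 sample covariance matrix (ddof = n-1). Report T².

Step 1 — sample mean vector:
  mean(U) = (1 + 7 + 8 + 6) / 4 = 22/4 = 5.5
  mean(V) = (2 + 5 + 6 + 2) / 4 = 15/4 = 3.75
  x̄ = (5.5, 3.75),  deviation x̄ - mu_0 = (5.5, 3.75) - (2, 8) = (3.5, -4.25).

Step 2 — sample covariance matrix, S[i,j] = (1/(n-1)) · Σ_k (x_{k,i} - mean_i) · (x_{k,j} - mean_j), divisor n-1 = 3:
  S[U,U] = ((-4.5)·(-4.5) + (1.5)·(1.5) + (2.5)·(2.5) + (0.5)·(0.5)) / 3 = 29/3 = 9.6667
  S[U,V] = ((-4.5)·(-1.75) + (1.5)·(1.25) + (2.5)·(2.25) + (0.5)·(-1.75)) / 3 = 14.5/3 = 4.8333
  S[V,V] = ((-1.75)·(-1.75) + (1.25)·(1.25) + (2.25)·(2.25) + (-1.75)·(-1.75)) / 3 = 12.75/3 = 4.25
  S = [[9.6667, 4.8333],
 [4.8333, 4.25]].

Step 3 — invert S. det(S) = 9.6667·4.25 - (4.8333)² = 17.7222.
  S^{-1} = (1/det) · [[d, -b], [-b, a]] = [[0.2398, -0.2727],
 [-0.2727, 0.5455]].

Step 4 — quadratic form (x̄ - mu_0)^T · S^{-1} · (x̄ - mu_0):
  S^{-1} · (x̄ - mu_0) = (1.9984, -3.2727),
  (x̄ - mu_0)^T · [...] = (3.5)·(1.9984) + (-4.25)·(-3.2727) = 20.9036.

Step 5 — scale by n: T² = 4 · 20.9036 = 83.6144.

T² ≈ 83.6144


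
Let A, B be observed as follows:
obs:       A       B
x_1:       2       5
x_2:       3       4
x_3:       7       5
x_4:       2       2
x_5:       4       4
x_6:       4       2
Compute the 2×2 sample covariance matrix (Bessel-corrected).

Step 1 — column means:
  mean(A) = (2 + 3 + 7 + 2 + 4 + 4) / 6 = 22/6 = 3.6667
  mean(B) = (5 + 4 + 5 + 2 + 4 + 2) / 6 = 22/6 = 3.6667

Step 2 — sample covariance S[i,j] = (1/(n-1)) · Σ_k (x_{k,i} - mean_i) · (x_{k,j} - mean_j), with n-1 = 5.
  S[A,A] = ((-1.6667)·(-1.6667) + (-0.6667)·(-0.6667) + (3.3333)·(3.3333) + (-1.6667)·(-1.6667) + (0.3333)·(0.3333) + (0.3333)·(0.3333)) / 5 = 17.3333/5 = 3.4667
  S[A,B] = ((-1.6667)·(1.3333) + (-0.6667)·(0.3333) + (3.3333)·(1.3333) + (-1.6667)·(-1.6667) + (0.3333)·(0.3333) + (0.3333)·(-1.6667)) / 5 = 4.3333/5 = 0.8667
  S[B,B] = ((1.3333)·(1.3333) + (0.3333)·(0.3333) + (1.3333)·(1.3333) + (-1.6667)·(-1.6667) + (0.3333)·(0.3333) + (-1.6667)·(-1.6667)) / 5 = 9.3333/5 = 1.8667

S is symmetric (S[j,i] = S[i,j]). Assembling:

S = [[3.4667, 0.8667],
 [0.8667, 1.8667]]


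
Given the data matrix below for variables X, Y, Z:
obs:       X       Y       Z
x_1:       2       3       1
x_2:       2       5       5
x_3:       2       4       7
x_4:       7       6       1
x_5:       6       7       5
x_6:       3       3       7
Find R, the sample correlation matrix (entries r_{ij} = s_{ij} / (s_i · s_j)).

Step 1 — column means:
  mean(X) = (2 + 2 + 2 + 7 + 6 + 3) / 6 = 22/6 = 3.6667
  mean(Y) = (3 + 5 + 4 + 6 + 7 + 3) / 6 = 28/6 = 4.6667
  mean(Z) = (1 + 5 + 7 + 1 + 5 + 7) / 6 = 26/6 = 4.3333

Step 2 — sample variances and covariances s[i,j] = (1/(n-1)) · Σ_k (x_{k,i} - mean_i) · (x_{k,j} - mean_j), with n-1 = 5:
  s[X,X] = ((-1.6667)·(-1.6667) + (-1.6667)·(-1.6667) + (-1.6667)·(-1.6667) + (3.3333)·(3.3333) + (2.3333)·(2.3333) + (-0.6667)·(-0.6667)) / 5 = 25.3333/5 = 5.0667
  s[X,Y] = ((-1.6667)·(-1.6667) + (-1.6667)·(0.3333) + (-1.6667)·(-0.6667) + (3.3333)·(1.3333) + (2.3333)·(2.3333) + (-0.6667)·(-1.6667)) / 5 = 14.3333/5 = 2.8667
  s[X,Z] = ((-1.6667)·(-3.3333) + (-1.6667)·(0.6667) + (-1.6667)·(2.6667) + (3.3333)·(-3.3333) + (2.3333)·(0.6667) + (-0.6667)·(2.6667)) / 5 = -11.3333/5 = -2.2667
  s[Y,Y] = ((-1.6667)·(-1.6667) + (0.3333)·(0.3333) + (-0.6667)·(-0.6667) + (1.3333)·(1.3333) + (2.3333)·(2.3333) + (-1.6667)·(-1.6667)) / 5 = 13.3333/5 = 2.6667
  s[Y,Z] = ((-1.6667)·(-3.3333) + (0.3333)·(0.6667) + (-0.6667)·(2.6667) + (1.3333)·(-3.3333) + (2.3333)·(0.6667) + (-1.6667)·(2.6667)) / 5 = -3.3333/5 = -0.6667
  s[Z,Z] = ((-3.3333)·(-3.3333) + (0.6667)·(0.6667) + (2.6667)·(2.6667) + (-3.3333)·(-3.3333) + (0.6667)·(0.6667) + (2.6667)·(2.6667)) / 5 = 37.3333/5 = 7.4667
  Sample standard deviations s_i = √(s[i,i]):
  s(X) = √(5.0667) = 2.2509
  s(Y) = √(2.6667) = 1.633
  s(Z) = √(7.4667) = 2.7325

Step 3 — r_{ij} = s_{ij} / (s_i · s_j):
  r[X,X] = 1 (diagonal).
  r[X,Y] = 2.8667 / (2.2509 · 1.633) = 2.8667 / 3.6757 = 0.7799
  r[X,Z] = -2.2667 / (2.2509 · 2.7325) = -2.2667 / 6.1507 = -0.3685
  r[Y,Y] = 1 (diagonal).
  r[Y,Z] = -0.6667 / (1.633 · 2.7325) = -0.6667 / 4.4622 = -0.1494
  r[Z,Z] = 1 (diagonal).

R is symmetric with unit diagonal. Assembling:

R = [[1, 0.7799, -0.3685],
 [0.7799, 1, -0.1494],
 [-0.3685, -0.1494, 1]]


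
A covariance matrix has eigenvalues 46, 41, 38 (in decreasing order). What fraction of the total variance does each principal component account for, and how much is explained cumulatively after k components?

Step 1 — total variance = trace(Sigma) = Σ λ_i = 46 + 41 + 38 = 125.

Step 2 — fraction explained by component i = λ_i / Σ λ:
  PC1: 46/125 = 0.368
  PC2: 41/125 = 0.328
  PC3: 38/125 = 0.304

Step 3 — cumulative fraction after k components = (λ_1 + ... + λ_k) / Σ λ:
  k = 1: 46/125 = 0.368
  k = 2: (46 + 41)/125 = 87/125 = 0.696
  k = 3: (46 + 41 + 38)/125 = 125/125 = 1

Summary (fraction, with percent):

explained: PC1 0.368 (36.8%), PC2 0.328 (32.8%), PC3 0.304 (30.4%);  cumulative: 0.368, 0.696, 1


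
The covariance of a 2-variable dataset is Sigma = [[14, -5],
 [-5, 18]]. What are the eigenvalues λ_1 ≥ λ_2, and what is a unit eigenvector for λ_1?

Step 1 — characteristic polynomial of 2×2 Sigma:
  det(Sigma - λI) = λ² - trace · λ + det = 0.
  trace = 14 + 18 = 32, det = 14·18 - (-5)² = 227.
Step 2 — discriminant:
  Δ = trace² - 4·det = 1024 - 908 = 116.
Step 3 — eigenvalues:
  λ = (trace ± √Δ)/2 = (32 ± 10.7703)/2,
  λ_1 = 21.3852,  λ_2 = 10.6148.

Step 4 — unit eigenvector for λ_1: solve (Sigma - λ_1 I)v = 0. First row:
  (14 - 21.3852)·v_x + (-5)·v_y = 0, i.e. (-7.3852)·v_x + (-5)·v_y = 0,
  so v ∝ (b, λ_1 - a) = (-5, 7.3852); multiply by -1 so the first entry is positive: u = (5, -7.3852).
  ||u|| = √((5)² + (-7.3852)²) = √(79.5407) ≈ 8.9186,
  v_1 = u/||u|| ≈ (0.5606, -0.8281) (||v_1|| = 1).

λ_1 = 21.3852,  λ_2 = 10.6148;  v_1 ≈ (0.5606, -0.8281)


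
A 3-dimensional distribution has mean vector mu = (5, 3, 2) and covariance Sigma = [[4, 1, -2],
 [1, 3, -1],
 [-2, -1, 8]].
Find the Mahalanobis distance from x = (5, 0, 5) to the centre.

Step 1 — centre the observation: (x - mu) = (0, -3, 3).

Step 2 — invert Sigma (cofactor / det for 3×3, or solve directly):
  Sigma^{-1} = [[0.3026, -0.0789, 0.0658],
 [-0.0789, 0.3684, 0.0263],
 [0.0658, 0.0263, 0.1447]].

Step 3 — form the quadratic (x - mu)^T · Sigma^{-1} · (x - mu):
  Sigma^{-1} · (x - mu) = (0.4342, -1.0263, 0.3553).
  (x - mu)^T · [Sigma^{-1} · (x - mu)] = (0)·(0.4342) + (-3)·(-1.0263) + (3)·(0.3553) = 4.1447.

Step 4 — take square root: d = √(4.1447) ≈ 2.0359.

d(x, mu) = √(4.1447) ≈ 2.0359


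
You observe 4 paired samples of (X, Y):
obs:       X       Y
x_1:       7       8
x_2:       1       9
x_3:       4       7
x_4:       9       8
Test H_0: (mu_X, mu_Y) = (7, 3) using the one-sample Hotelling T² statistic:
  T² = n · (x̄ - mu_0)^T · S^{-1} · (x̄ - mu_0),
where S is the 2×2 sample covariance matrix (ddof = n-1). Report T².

Step 1 — sample mean vector:
  mean(X) = (7 + 1 + 4 + 9) / 4 = 21/4 = 5.25
  mean(Y) = (8 + 9 + 7 + 8) / 4 = 32/4 = 8
  x̄ = (5.25, 8),  deviation x̄ - mu_0 = (5.25, 8) - (7, 3) = (-1.75, 5).

Step 2 — sample covariance matrix, S[i,j] = (1/(n-1)) · Σ_k (x_{k,i} - mean_i) · (x_{k,j} - mean_j), divisor n-1 = 3:
  S[X,X] = ((1.75)·(1.75) + (-4.25)·(-4.25) + (-1.25)·(-1.25) + (3.75)·(3.75)) / 3 = 36.75/3 = 12.25
  S[X,Y] = ((1.75)·(0) + (-4.25)·(1) + (-1.25)·(-1) + (3.75)·(0)) / 3 = -3/3 = -1
  S[Y,Y] = ((0)·(0) + (1)·(1) + (-1)·(-1) + (0)·(0)) / 3 = 2/3 = 0.6667
  S = [[12.25, -1],
 [-1, 0.6667]].

Step 3 — invert S. det(S) = 12.25·0.6667 - (-1)² = 7.1667.
  S^{-1} = (1/det) · [[d, -b], [-b, a]] = [[0.093, 0.1395],
 [0.1395, 1.7093]].

Step 4 — quadratic form (x̄ - mu_0)^T · S^{-1} · (x̄ - mu_0):
  S^{-1} · (x̄ - mu_0) = (0.5349, 8.3023),
  (x̄ - mu_0)^T · [...] = (-1.75)·(0.5349) + (5)·(8.3023) = 40.5756.

Step 5 — scale by n: T² = 4 · 40.5756 = 162.3023.

T² ≈ 162.3023


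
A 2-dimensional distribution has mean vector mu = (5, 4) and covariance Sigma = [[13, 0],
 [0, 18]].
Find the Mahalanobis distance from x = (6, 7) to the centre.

Step 1 — centre the observation: (x - mu) = (1, 3).

Step 2 — invert Sigma. det(Sigma) = 13·18 - (0)² = 234.
  Sigma^{-1} = (1/det) · [[d, -b], [-b, a]] = [[0.0769, 0],
 [0, 0.0556]].

Step 3 — form the quadratic (x - mu)^T · Sigma^{-1} · (x - mu):
  Sigma^{-1} · (x - mu) = (0.0769, 0.1667).
  (x - mu)^T · [Sigma^{-1} · (x - mu)] = (1)·(0.0769) + (3)·(0.1667) = 0.5769.

Step 4 — take square root: d = √(0.5769) ≈ 0.7596.

d(x, mu) = √(0.5769) ≈ 0.7596


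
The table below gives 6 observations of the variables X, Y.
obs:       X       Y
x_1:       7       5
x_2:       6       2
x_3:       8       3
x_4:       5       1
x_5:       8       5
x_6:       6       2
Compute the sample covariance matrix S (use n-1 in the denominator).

Step 1 — column means:
  mean(X) = (7 + 6 + 8 + 5 + 8 + 6) / 6 = 40/6 = 6.6667
  mean(Y) = (5 + 2 + 3 + 1 + 5 + 2) / 6 = 18/6 = 3

Step 2 — sample covariance S[i,j] = (1/(n-1)) · Σ_k (x_{k,i} - mean_i) · (x_{k,j} - mean_j), with n-1 = 5.
  S[X,X] = ((0.3333)·(0.3333) + (-0.6667)·(-0.6667) + (1.3333)·(1.3333) + (-1.6667)·(-1.6667) + (1.3333)·(1.3333) + (-0.6667)·(-0.6667)) / 5 = 7.3333/5 = 1.4667
  S[X,Y] = ((0.3333)·(2) + (-0.6667)·(-1) + (1.3333)·(0) + (-1.6667)·(-2) + (1.3333)·(2) + (-0.6667)·(-1)) / 5 = 8/5 = 1.6
  S[Y,Y] = ((2)·(2) + (-1)·(-1) + (0)·(0) + (-2)·(-2) + (2)·(2) + (-1)·(-1)) / 5 = 14/5 = 2.8

S is symmetric (S[j,i] = S[i,j]). Assembling:

S = [[1.4667, 1.6],
 [1.6, 2.8]]


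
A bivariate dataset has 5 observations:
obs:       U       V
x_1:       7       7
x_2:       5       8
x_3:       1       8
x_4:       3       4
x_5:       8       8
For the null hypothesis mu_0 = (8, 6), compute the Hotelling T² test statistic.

Step 1 — sample mean vector:
  mean(U) = (7 + 5 + 1 + 3 + 8) / 5 = 24/5 = 4.8
  mean(V) = (7 + 8 + 8 + 4 + 8) / 5 = 35/5 = 7
  x̄ = (4.8, 7),  deviation x̄ - mu_0 = (4.8, 7) - (8, 6) = (-3.2, 1).

Step 2 — sample covariance matrix, S[i,j] = (1/(n-1)) · Σ_k (x_{k,i} - mean_i) · (x_{k,j} - mean_j), divisor n-1 = 4:
  S[U,U] = ((2.2)·(2.2) + (0.2)·(0.2) + (-3.8)·(-3.8) + (-1.8)·(-1.8) + (3.2)·(3.2)) / 4 = 32.8/4 = 8.2
  S[U,V] = ((2.2)·(0) + (0.2)·(1) + (-3.8)·(1) + (-1.8)·(-3) + (3.2)·(1)) / 4 = 5/4 = 1.25
  S[V,V] = ((0)·(0) + (1)·(1) + (1)·(1) + (-3)·(-3) + (1)·(1)) / 4 = 12/4 = 3
  S = [[8.2, 1.25],
 [1.25, 3]].

Step 3 — invert S. det(S) = 8.2·3 - (1.25)² = 23.0375.
  S^{-1} = (1/det) · [[d, -b], [-b, a]] = [[0.1302, -0.0543],
 [-0.0543, 0.3559]].

Step 4 — quadratic form (x̄ - mu_0)^T · S^{-1} · (x̄ - mu_0):
  S^{-1} · (x̄ - mu_0) = (-0.471, 0.5296),
  (x̄ - mu_0)^T · [...] = (-3.2)·(-0.471) + (1)·(0.5296) = 2.0367.

Step 5 — scale by n: T² = 5 · 2.0367 = 10.1834.

T² ≈ 10.1834


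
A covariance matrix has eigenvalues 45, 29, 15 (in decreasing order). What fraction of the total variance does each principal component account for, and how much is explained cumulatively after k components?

Step 1 — total variance = trace(Sigma) = Σ λ_i = 45 + 29 + 15 = 89.

Step 2 — fraction explained by component i = λ_i / Σ λ:
  PC1: 45/89 = 0.5056
  PC2: 29/89 = 0.3258
  PC3: 15/89 = 0.1685

Step 3 — cumulative fraction after k components = (λ_1 + ... + λ_k) / Σ λ:
  k = 1: 45/89 = 0.5056
  k = 2: (45 + 29)/89 = 74/89 = 0.8315
  k = 3: (45 + 29 + 15)/89 = 89/89 = 1

Summary (fraction, with percent):

explained: PC1 0.5056 (50.56%), PC2 0.3258 (32.58%), PC3 0.1685 (16.85%);  cumulative: 0.5056, 0.8315, 1


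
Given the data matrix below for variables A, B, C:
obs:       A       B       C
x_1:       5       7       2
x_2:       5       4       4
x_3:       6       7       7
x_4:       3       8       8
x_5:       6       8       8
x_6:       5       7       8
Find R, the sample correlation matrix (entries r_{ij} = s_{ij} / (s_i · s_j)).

Step 1 — column means:
  mean(A) = (5 + 5 + 6 + 3 + 6 + 5) / 6 = 30/6 = 5
  mean(B) = (7 + 4 + 7 + 8 + 8 + 7) / 6 = 41/6 = 6.8333
  mean(C) = (2 + 4 + 7 + 8 + 8 + 8) / 6 = 37/6 = 6.1667

Step 2 — sample variances and covariances s[i,j] = (1/(n-1)) · Σ_k (x_{k,i} - mean_i) · (x_{k,j} - mean_j), with n-1 = 5:
  s[A,A] = ((0)·(0) + (0)·(0) + (1)·(1) + (-2)·(-2) + (1)·(1) + (0)·(0)) / 5 = 6/5 = 1.2
  s[A,B] = ((0)·(0.1667) + (0)·(-2.8333) + (1)·(0.1667) + (-2)·(1.1667) + (1)·(1.1667) + (0)·(0.1667)) / 5 = -1/5 = -0.2
  s[A,C] = ((0)·(-4.1667) + (0)·(-2.1667) + (1)·(0.8333) + (-2)·(1.8333) + (1)·(1.8333) + (0)·(1.8333)) / 5 = -1/5 = -0.2
  s[B,B] = ((0.1667)·(0.1667) + (-2.8333)·(-2.8333) + (0.1667)·(0.1667) + (1.1667)·(1.1667) + (1.1667)·(1.1667) + (0.1667)·(0.1667)) / 5 = 10.8333/5 = 2.1667
  s[B,C] = ((0.1667)·(-4.1667) + (-2.8333)·(-2.1667) + (0.1667)·(0.8333) + (1.1667)·(1.8333) + (1.1667)·(1.8333) + (0.1667)·(1.8333)) / 5 = 10.1667/5 = 2.0333
  s[C,C] = ((-4.1667)·(-4.1667) + (-2.1667)·(-2.1667) + (0.8333)·(0.8333) + (1.8333)·(1.8333) + (1.8333)·(1.8333) + (1.8333)·(1.8333)) / 5 = 32.8333/5 = 6.5667
  Sample standard deviations s_i = √(s[i,i]):
  s(A) = √(1.2) = 1.0954
  s(B) = √(2.1667) = 1.472
  s(C) = √(6.5667) = 2.5626

Step 3 — r_{ij} = s_{ij} / (s_i · s_j):
  r[A,A] = 1 (diagonal).
  r[A,B] = -0.2 / (1.0954 · 1.472) = -0.2 / 1.6125 = -0.124
  r[A,C] = -0.2 / (1.0954 · 2.5626) = -0.2 / 2.8071 = -0.0712
  r[B,B] = 1 (diagonal).
  r[B,C] = 2.0333 / (1.472 · 2.5626) = 2.0333 / 3.772 = 0.5391
  r[C,C] = 1 (diagonal).

R is symmetric with unit diagonal. Assembling:

R = [[1, -0.124, -0.0712],
 [-0.124, 1, 0.5391],
 [-0.0712, 0.5391, 1]]


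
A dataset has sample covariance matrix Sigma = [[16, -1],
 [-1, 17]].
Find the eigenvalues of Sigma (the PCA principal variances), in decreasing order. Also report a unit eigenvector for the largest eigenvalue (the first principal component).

Step 1 — characteristic polynomial of 2×2 Sigma:
  det(Sigma - λI) = λ² - trace · λ + det = 0.
  trace = 16 + 17 = 33, det = 16·17 - (-1)² = 271.
Step 2 — discriminant:
  Δ = trace² - 4·det = 1089 - 1084 = 5.
Step 3 — eigenvalues:
  λ = (trace ± √Δ)/2 = (33 ± 2.2361)/2,
  λ_1 = 17.618,  λ_2 = 15.382.

Step 4 — unit eigenvector for λ_1: solve (Sigma - λ_1 I)v = 0. First row:
  (16 - 17.618)·v_x + (-1)·v_y = 0, i.e. (-1.618)·v_x + (-1)·v_y = 0,
  so v ∝ (b, λ_1 - a) = (-1, 1.618); multiply by -1 so the first entry is positive: u = (1, -1.618).
  ||u|| = √((1)² + (-1.618)²) = √(3.618) ≈ 1.9021,
  v_1 = u/||u|| ≈ (0.5257, -0.8507) (||v_1|| = 1).

λ_1 = 17.618,  λ_2 = 15.382;  v_1 ≈ (0.5257, -0.8507)


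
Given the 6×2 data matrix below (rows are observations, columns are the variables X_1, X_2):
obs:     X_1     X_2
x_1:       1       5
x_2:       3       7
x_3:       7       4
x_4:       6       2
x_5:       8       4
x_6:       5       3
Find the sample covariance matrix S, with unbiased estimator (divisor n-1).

Step 1 — column means:
  mean(X_1) = (1 + 3 + 7 + 6 + 8 + 5) / 6 = 30/6 = 5
  mean(X_2) = (5 + 7 + 4 + 2 + 4 + 3) / 6 = 25/6 = 4.1667

Step 2 — sample covariance S[i,j] = (1/(n-1)) · Σ_k (x_{k,i} - mean_i) · (x_{k,j} - mean_j), with n-1 = 5.
  S[X_1,X_1] = ((-4)·(-4) + (-2)·(-2) + (2)·(2) + (1)·(1) + (3)·(3) + (0)·(0)) / 5 = 34/5 = 6.8
  S[X_1,X_2] = ((-4)·(0.8333) + (-2)·(2.8333) + (2)·(-0.1667) + (1)·(-2.1667) + (3)·(-0.1667) + (0)·(-1.1667)) / 5 = -12/5 = -2.4
  S[X_2,X_2] = ((0.8333)·(0.8333) + (2.8333)·(2.8333) + (-0.1667)·(-0.1667) + (-2.1667)·(-2.1667) + (-0.1667)·(-0.1667) + (-1.1667)·(-1.1667)) / 5 = 14.8333/5 = 2.9667

S is symmetric (S[j,i] = S[i,j]). Assembling:

S = [[6.8, -2.4],
 [-2.4, 2.9667]]


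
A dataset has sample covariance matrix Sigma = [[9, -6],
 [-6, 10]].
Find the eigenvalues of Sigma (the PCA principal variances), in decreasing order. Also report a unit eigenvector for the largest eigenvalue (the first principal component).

Step 1 — characteristic polynomial of 2×2 Sigma:
  det(Sigma - λI) = λ² - trace · λ + det = 0.
  trace = 9 + 10 = 19, det = 9·10 - (-6)² = 54.
Step 2 — discriminant:
  Δ = trace² - 4·det = 361 - 216 = 145.
Step 3 — eigenvalues:
  λ = (trace ± √Δ)/2 = (19 ± 12.0416)/2,
  λ_1 = 15.5208,  λ_2 = 3.4792.

Step 4 — unit eigenvector for λ_1: solve (Sigma - λ_1 I)v = 0. First row:
  (9 - 15.5208)·v_x + (-6)·v_y = 0, i.e. (-6.5208)·v_x + (-6)·v_y = 0,
  so v ∝ (b, λ_1 - a) = (-6, 6.5208); multiply by -1 so the first entry is positive: u = (6, -6.5208).
  ||u|| = √((6)² + (-6.5208)²) = √(78.5208) ≈ 8.8612,
  v_1 = u/||u|| ≈ (0.6771, -0.7359) (||v_1|| = 1).

λ_1 = 15.5208,  λ_2 = 3.4792;  v_1 ≈ (0.6771, -0.7359)


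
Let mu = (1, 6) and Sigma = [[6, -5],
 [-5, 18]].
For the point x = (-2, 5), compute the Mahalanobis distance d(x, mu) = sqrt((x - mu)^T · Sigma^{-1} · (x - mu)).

Step 1 — centre the observation: (x - mu) = (-3, -1).

Step 2 — invert Sigma. det(Sigma) = 6·18 - (-5)² = 83.
  Sigma^{-1} = (1/det) · [[d, -b], [-b, a]] = [[0.2169, 0.0602],
 [0.0602, 0.0723]].

Step 3 — form the quadratic (x - mu)^T · Sigma^{-1} · (x - mu):
  Sigma^{-1} · (x - mu) = (-0.7108, -0.253).
  (x - mu)^T · [Sigma^{-1} · (x - mu)] = (-3)·(-0.7108) + (-1)·(-0.253) = 2.3855.

Step 4 — take square root: d = √(2.3855) ≈ 1.5445.

d(x, mu) = √(2.3855) ≈ 1.5445


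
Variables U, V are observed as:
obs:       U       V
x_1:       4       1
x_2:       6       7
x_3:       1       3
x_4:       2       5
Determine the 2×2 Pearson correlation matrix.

Step 1 — column means:
  mean(U) = (4 + 6 + 1 + 2) / 4 = 13/4 = 3.25
  mean(V) = (1 + 7 + 3 + 5) / 4 = 16/4 = 4

Step 2 — sample variances and covariances s[i,j] = (1/(n-1)) · Σ_k (x_{k,i} - mean_i) · (x_{k,j} - mean_j), with n-1 = 3:
  s[U,U] = ((0.75)·(0.75) + (2.75)·(2.75) + (-2.25)·(-2.25) + (-1.25)·(-1.25)) / 3 = 14.75/3 = 4.9167
  s[U,V] = ((0.75)·(-3) + (2.75)·(3) + (-2.25)·(-1) + (-1.25)·(1)) / 3 = 7/3 = 2.3333
  s[V,V] = ((-3)·(-3) + (3)·(3) + (-1)·(-1) + (1)·(1)) / 3 = 20/3 = 6.6667
  Sample standard deviations s_i = √(s[i,i]):
  s(U) = √(4.9167) = 2.2174
  s(V) = √(6.6667) = 2.582

Step 3 — r_{ij} = s_{ij} / (s_i · s_j):
  r[U,U] = 1 (diagonal).
  r[U,V] = 2.3333 / (2.2174 · 2.582) = 2.3333 / 5.7252 = 0.4076
  r[V,V] = 1 (diagonal).

R is symmetric with unit diagonal. Assembling:

R = [[1, 0.4076],
 [0.4076, 1]]


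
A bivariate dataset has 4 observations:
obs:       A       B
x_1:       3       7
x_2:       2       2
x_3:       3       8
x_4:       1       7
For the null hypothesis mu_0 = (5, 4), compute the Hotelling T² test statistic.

Step 1 — sample mean vector:
  mean(A) = (3 + 2 + 3 + 1) / 4 = 9/4 = 2.25
  mean(B) = (7 + 2 + 8 + 7) / 4 = 24/4 = 6
  x̄ = (2.25, 6),  deviation x̄ - mu_0 = (2.25, 6) - (5, 4) = (-2.75, 2).

Step 2 — sample covariance matrix, S[i,j] = (1/(n-1)) · Σ_k (x_{k,i} - mean_i) · (x_{k,j} - mean_j), divisor n-1 = 3:
  S[A,A] = ((0.75)·(0.75) + (-0.25)·(-0.25) + (0.75)·(0.75) + (-1.25)·(-1.25)) / 3 = 2.75/3 = 0.9167
  S[A,B] = ((0.75)·(1) + (-0.25)·(-4) + (0.75)·(2) + (-1.25)·(1)) / 3 = 2/3 = 0.6667
  S[B,B] = ((1)·(1) + (-4)·(-4) + (2)·(2) + (1)·(1)) / 3 = 22/3 = 7.3333
  S = [[0.9167, 0.6667],
 [0.6667, 7.3333]].

Step 3 — invert S. det(S) = 0.9167·7.3333 - (0.6667)² = 6.2778.
  S^{-1} = (1/det) · [[d, -b], [-b, a]] = [[1.1681, -0.1062],
 [-0.1062, 0.146]].

Step 4 — quadratic form (x̄ - mu_0)^T · S^{-1} · (x̄ - mu_0):
  S^{-1} · (x̄ - mu_0) = (-3.4248, 0.5841),
  (x̄ - mu_0)^T · [...] = (-2.75)·(-3.4248) + (2)·(0.5841) = 10.5863.

Step 5 — scale by n: T² = 4 · 10.5863 = 42.3451.

T² ≈ 42.3451


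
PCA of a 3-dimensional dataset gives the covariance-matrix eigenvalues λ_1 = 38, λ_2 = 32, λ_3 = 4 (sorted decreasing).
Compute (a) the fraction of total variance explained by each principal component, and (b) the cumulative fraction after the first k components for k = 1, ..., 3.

Step 1 — total variance = trace(Sigma) = Σ λ_i = 38 + 32 + 4 = 74.

Step 2 — fraction explained by component i = λ_i / Σ λ:
  PC1: 38/74 = 0.5135
  PC2: 32/74 = 0.4324
  PC3: 4/74 = 0.0541

Step 3 — cumulative fraction after k components = (λ_1 + ... + λ_k) / Σ λ:
  k = 1: 38/74 = 0.5135
  k = 2: (38 + 32)/74 = 70/74 = 0.9459
  k = 3: (38 + 32 + 4)/74 = 74/74 = 1

Summary (fraction, with percent):

explained: PC1 0.5135 (51.35%), PC2 0.4324 (43.24%), PC3 0.0541 (5.41%);  cumulative: 0.5135, 0.9459, 1


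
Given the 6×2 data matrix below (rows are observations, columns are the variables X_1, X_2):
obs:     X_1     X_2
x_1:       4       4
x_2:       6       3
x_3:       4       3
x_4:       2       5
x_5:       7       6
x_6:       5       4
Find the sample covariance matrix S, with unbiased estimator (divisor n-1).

Step 1 — column means:
  mean(X_1) = (4 + 6 + 4 + 2 + 7 + 5) / 6 = 28/6 = 4.6667
  mean(X_2) = (4 + 3 + 3 + 5 + 6 + 4) / 6 = 25/6 = 4.1667

Step 2 — sample covariance S[i,j] = (1/(n-1)) · Σ_k (x_{k,i} - mean_i) · (x_{k,j} - mean_j), with n-1 = 5.
  S[X_1,X_1] = ((-0.6667)·(-0.6667) + (1.3333)·(1.3333) + (-0.6667)·(-0.6667) + (-2.6667)·(-2.6667) + (2.3333)·(2.3333) + (0.3333)·(0.3333)) / 5 = 15.3333/5 = 3.0667
  S[X_1,X_2] = ((-0.6667)·(-0.1667) + (1.3333)·(-1.1667) + (-0.6667)·(-1.1667) + (-2.6667)·(0.8333) + (2.3333)·(1.8333) + (0.3333)·(-0.1667)) / 5 = 1.3333/5 = 0.2667
  S[X_2,X_2] = ((-0.1667)·(-0.1667) + (-1.1667)·(-1.1667) + (-1.1667)·(-1.1667) + (0.8333)·(0.8333) + (1.8333)·(1.8333) + (-0.1667)·(-0.1667)) / 5 = 6.8333/5 = 1.3667

S is symmetric (S[j,i] = S[i,j]). Assembling:

S = [[3.0667, 0.2667],
 [0.2667, 1.3667]]


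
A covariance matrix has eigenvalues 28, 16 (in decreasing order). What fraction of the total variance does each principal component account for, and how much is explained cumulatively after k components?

Step 1 — total variance = trace(Sigma) = Σ λ_i = 28 + 16 = 44.

Step 2 — fraction explained by component i = λ_i / Σ λ:
  PC1: 28/44 = 0.6364
  PC2: 16/44 = 0.3636

Step 3 — cumulative fraction after k components = (λ_1 + ... + λ_k) / Σ λ:
  k = 1: 28/44 = 0.6364
  k = 2: (28 + 16)/44 = 44/44 = 1

Summary (fraction, with percent):

explained: PC1 0.6364 (63.64%), PC2 0.3636 (36.36%);  cumulative: 0.6364, 1


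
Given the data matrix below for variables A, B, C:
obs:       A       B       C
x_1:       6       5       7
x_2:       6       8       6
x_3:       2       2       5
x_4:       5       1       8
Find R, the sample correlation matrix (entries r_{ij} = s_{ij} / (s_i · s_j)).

Step 1 — column means:
  mean(A) = (6 + 6 + 2 + 5) / 4 = 19/4 = 4.75
  mean(B) = (5 + 8 + 2 + 1) / 4 = 16/4 = 4
  mean(C) = (7 + 6 + 5 + 8) / 4 = 26/4 = 6.5

Step 2 — sample variances and covariances s[i,j] = (1/(n-1)) · Σ_k (x_{k,i} - mean_i) · (x_{k,j} - mean_j), with n-1 = 3:
  s[A,A] = ((1.25)·(1.25) + (1.25)·(1.25) + (-2.75)·(-2.75) + (0.25)·(0.25)) / 3 = 10.75/3 = 3.5833
  s[A,B] = ((1.25)·(1) + (1.25)·(4) + (-2.75)·(-2) + (0.25)·(-3)) / 3 = 11/3 = 3.6667
  s[A,C] = ((1.25)·(0.5) + (1.25)·(-0.5) + (-2.75)·(-1.5) + (0.25)·(1.5)) / 3 = 4.5/3 = 1.5
  s[B,B] = ((1)·(1) + (4)·(4) + (-2)·(-2) + (-3)·(-3)) / 3 = 30/3 = 10
  s[B,C] = ((1)·(0.5) + (4)·(-0.5) + (-2)·(-1.5) + (-3)·(1.5)) / 3 = -3/3 = -1
  s[C,C] = ((0.5)·(0.5) + (-0.5)·(-0.5) + (-1.5)·(-1.5) + (1.5)·(1.5)) / 3 = 5/3 = 1.6667
  Sample standard deviations s_i = √(s[i,i]):
  s(A) = √(3.5833) = 1.893
  s(B) = √(10) = 3.1623
  s(C) = √(1.6667) = 1.291

Step 3 — r_{ij} = s_{ij} / (s_i · s_j):
  r[A,A] = 1 (diagonal).
  r[A,B] = 3.6667 / (1.893 · 3.1623) = 3.6667 / 5.9861 = 0.6125
  r[A,C] = 1.5 / (1.893 · 1.291) = 1.5 / 2.4438 = 0.6138
  r[B,B] = 1 (diagonal).
  r[B,C] = -1 / (3.1623 · 1.291) = -1 / 4.0825 = -0.2449
  r[C,C] = 1 (diagonal).

R is symmetric with unit diagonal. Assembling:

R = [[1, 0.6125, 0.6138],
 [0.6125, 1, -0.2449],
 [0.6138, -0.2449, 1]]


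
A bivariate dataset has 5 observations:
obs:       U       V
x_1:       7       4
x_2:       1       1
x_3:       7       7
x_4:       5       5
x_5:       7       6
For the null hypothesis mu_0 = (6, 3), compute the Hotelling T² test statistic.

Step 1 — sample mean vector:
  mean(U) = (7 + 1 + 7 + 5 + 7) / 5 = 27/5 = 5.4
  mean(V) = (4 + 1 + 7 + 5 + 6) / 5 = 23/5 = 4.6
  x̄ = (5.4, 4.6),  deviation x̄ - mu_0 = (5.4, 4.6) - (6, 3) = (-0.6, 1.6).

Step 2 — sample covariance matrix, S[i,j] = (1/(n-1)) · Σ_k (x_{k,i} - mean_i) · (x_{k,j} - mean_j), divisor n-1 = 4:
  S[U,U] = ((1.6)·(1.6) + (-4.4)·(-4.4) + (1.6)·(1.6) + (-0.4)·(-0.4) + (1.6)·(1.6)) / 4 = 27.2/4 = 6.8
  S[U,V] = ((1.6)·(-0.6) + (-4.4)·(-3.6) + (1.6)·(2.4) + (-0.4)·(0.4) + (1.6)·(1.4)) / 4 = 20.8/4 = 5.2
  S[V,V] = ((-0.6)·(-0.6) + (-3.6)·(-3.6) + (2.4)·(2.4) + (0.4)·(0.4) + (1.4)·(1.4)) / 4 = 21.2/4 = 5.3
  S = [[6.8, 5.2],
 [5.2, 5.3]].

Step 3 — invert S. det(S) = 6.8·5.3 - (5.2)² = 9.
  S^{-1} = (1/det) · [[d, -b], [-b, a]] = [[0.5889, -0.5778],
 [-0.5778, 0.7556]].

Step 4 — quadratic form (x̄ - mu_0)^T · S^{-1} · (x̄ - mu_0):
  S^{-1} · (x̄ - mu_0) = (-1.2778, 1.5556),
  (x̄ - mu_0)^T · [...] = (-0.6)·(-1.2778) + (1.6)·(1.5556) = 3.2556.

Step 5 — scale by n: T² = 5 · 3.2556 = 16.2778.

T² ≈ 16.2778


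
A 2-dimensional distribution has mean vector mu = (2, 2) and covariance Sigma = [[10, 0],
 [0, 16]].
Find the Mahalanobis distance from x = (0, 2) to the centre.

Step 1 — centre the observation: (x - mu) = (-2, 0).

Step 2 — invert Sigma. det(Sigma) = 10·16 - (0)² = 160.
  Sigma^{-1} = (1/det) · [[d, -b], [-b, a]] = [[0.1, 0],
 [0, 0.0625]].

Step 3 — form the quadratic (x - mu)^T · Sigma^{-1} · (x - mu):
  Sigma^{-1} · (x - mu) = (-0.2, 0).
  (x - mu)^T · [Sigma^{-1} · (x - mu)] = (-2)·(-0.2) + (0)·(0) = 0.4.

Step 4 — take square root: d = √(0.4) ≈ 0.6325.

d(x, mu) = √(0.4) ≈ 0.6325


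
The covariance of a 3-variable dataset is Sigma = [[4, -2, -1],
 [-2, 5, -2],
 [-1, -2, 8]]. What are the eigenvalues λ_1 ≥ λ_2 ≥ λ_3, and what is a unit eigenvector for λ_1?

Step 1 — characteristic polynomial p(λ) = det(λI - Sigma) = λ³ - tr·λ² + c_1·λ - det, where tr = trace, c_1 = sum of the principal 2×2 minors, det = det(Sigma):
  tr = 4 + 5 + 8 = 17,
  c_1 = (4·5 - (-2)²) + (4·8 - (-1)²) + (5·8 - (-2)²) = 16 + 31 + 36 = 83,
  det = 4·(5·8 - (-2)²) - (-2)·((-2)·8 - (-2)·(-1)) + (-1)·((-2)·(-2) - 5·(-1)) = 4·(36) - (-2)·(-18) + (-1)·(9) = 99.
  So p(λ) = λ³ - 17λ² + 83λ - 99.
Step 2 — look for an integer root (rational root theorem: any rational root is an integer divisor of 99). Testing λ = 9:
  p(9) = 729 - 1377 + 747 - 99 = 0  ✓
  Dividing out (λ - 9): p(λ) = (λ - 9)(λ² - 8λ + 11).
Step 3 — remaining eigenvalues from the quadratic λ² - 8λ + 11 = 0:
  Δ = 8² - 4·11 = 64 - 44 = 20,  λ = (8 ± √20)/2 = (8 ± 4.4721)/2 ≈ 6.2361 or 1.7639.
  Sorted: λ_1 = 9,  λ_2 = 6.2361,  λ_3 = 1.7639  (check: sum = 17 = tr ✓).

Step 4 — unit eigenvector for λ_1 = 9: v spans the null space of (Sigma - λ_1 I), whose rows are
  r_1 = (-5, -2, -1),  r_2 = (-2, -4, -2),  r_3 = (-1, -2, -1).
  v is orthogonal to every row, so take v ∝ r_1 × r_2 = ((-2)·(-2) - (-1)·(-4), (-1)·(-2) - (-5)·(-2), (-5)·(-4) - (-2)·(-2)) = (0, -8, 16).
  Rescale (divide by 8; multiply by -1 so the first nonzero entry is positive): u = (0, 1, -2).
  ||u|| = √((0)² + (1)² + (-2)²) = √(5) ≈ 2.2361,  v_1 = u/||u|| ≈ (0, 0.4472, -0.8944) (||v_1|| = 1).

λ_1 = 9,  λ_2 = 6.2361,  λ_3 = 1.7639;  v_1 ≈ (0, 0.4472, -0.8944)


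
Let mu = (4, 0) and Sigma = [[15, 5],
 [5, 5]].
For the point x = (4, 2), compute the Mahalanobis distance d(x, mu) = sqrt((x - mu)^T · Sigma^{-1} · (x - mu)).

Step 1 — centre the observation: (x - mu) = (0, 2).

Step 2 — invert Sigma. det(Sigma) = 15·5 - (5)² = 50.
  Sigma^{-1} = (1/det) · [[d, -b], [-b, a]] = [[0.1, -0.1],
 [-0.1, 0.3]].

Step 3 — form the quadratic (x - mu)^T · Sigma^{-1} · (x - mu):
  Sigma^{-1} · (x - mu) = (-0.2, 0.6).
  (x - mu)^T · [Sigma^{-1} · (x - mu)] = (0)·(-0.2) + (2)·(0.6) = 1.2.

Step 4 — take square root: d = √(1.2) ≈ 1.0954.

d(x, mu) = √(1.2) ≈ 1.0954


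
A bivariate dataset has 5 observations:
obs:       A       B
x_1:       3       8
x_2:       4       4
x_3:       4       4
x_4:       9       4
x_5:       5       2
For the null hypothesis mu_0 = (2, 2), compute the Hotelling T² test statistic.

Step 1 — sample mean vector:
  mean(A) = (3 + 4 + 4 + 9 + 5) / 5 = 25/5 = 5
  mean(B) = (8 + 4 + 4 + 4 + 2) / 5 = 22/5 = 4.4
  x̄ = (5, 4.4),  deviation x̄ - mu_0 = (5, 4.4) - (2, 2) = (3, 2.4).

Step 2 — sample covariance matrix, S[i,j] = (1/(n-1)) · Σ_k (x_{k,i} - mean_i) · (x_{k,j} - mean_j), divisor n-1 = 4:
  S[A,A] = ((-2)·(-2) + (-1)·(-1) + (-1)·(-1) + (4)·(4) + (0)·(0)) / 4 = 22/4 = 5.5
  S[A,B] = ((-2)·(3.6) + (-1)·(-0.4) + (-1)·(-0.4) + (4)·(-0.4) + (0)·(-2.4)) / 4 = -8/4 = -2
  S[B,B] = ((3.6)·(3.6) + (-0.4)·(-0.4) + (-0.4)·(-0.4) + (-0.4)·(-0.4) + (-2.4)·(-2.4)) / 4 = 19.2/4 = 4.8
  S = [[5.5, -2],
 [-2, 4.8]].

Step 3 — invert S. det(S) = 5.5·4.8 - (-2)² = 22.4.
  S^{-1} = (1/det) · [[d, -b], [-b, a]] = [[0.2143, 0.0893],
 [0.0893, 0.2455]].

Step 4 — quadratic form (x̄ - mu_0)^T · S^{-1} · (x̄ - mu_0):
  S^{-1} · (x̄ - mu_0) = (0.8571, 0.8571),
  (x̄ - mu_0)^T · [...] = (3)·(0.8571) + (2.4)·(0.8571) = 4.6286.

Step 5 — scale by n: T² = 5 · 4.6286 = 23.1429.

T² ≈ 23.1429
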